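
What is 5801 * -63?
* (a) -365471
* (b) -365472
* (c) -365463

5801 * -63 = -365463
c) -365463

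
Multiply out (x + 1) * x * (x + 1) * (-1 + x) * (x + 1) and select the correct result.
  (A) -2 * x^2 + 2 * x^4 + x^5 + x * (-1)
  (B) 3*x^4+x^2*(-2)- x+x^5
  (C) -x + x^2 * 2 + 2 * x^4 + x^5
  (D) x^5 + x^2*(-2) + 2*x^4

Expanding (x + 1) * x * (x + 1) * (-1 + x) * (x + 1):
= -2 * x^2 + 2 * x^4 + x^5 + x * (-1)
A) -2 * x^2 + 2 * x^4 + x^5 + x * (-1)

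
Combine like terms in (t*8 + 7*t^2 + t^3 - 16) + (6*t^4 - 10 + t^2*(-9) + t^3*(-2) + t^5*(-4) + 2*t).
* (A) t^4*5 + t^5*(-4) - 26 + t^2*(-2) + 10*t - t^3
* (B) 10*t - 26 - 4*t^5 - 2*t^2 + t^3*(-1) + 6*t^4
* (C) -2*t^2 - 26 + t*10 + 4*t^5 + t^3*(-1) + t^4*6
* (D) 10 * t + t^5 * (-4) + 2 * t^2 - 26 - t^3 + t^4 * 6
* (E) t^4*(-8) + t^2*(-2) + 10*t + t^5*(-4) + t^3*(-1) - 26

Adding the polynomials and combining like terms:
(t*8 + 7*t^2 + t^3 - 16) + (6*t^4 - 10 + t^2*(-9) + t^3*(-2) + t^5*(-4) + 2*t)
= 10*t - 26 - 4*t^5 - 2*t^2 + t^3*(-1) + 6*t^4
B) 10*t - 26 - 4*t^5 - 2*t^2 + t^3*(-1) + 6*t^4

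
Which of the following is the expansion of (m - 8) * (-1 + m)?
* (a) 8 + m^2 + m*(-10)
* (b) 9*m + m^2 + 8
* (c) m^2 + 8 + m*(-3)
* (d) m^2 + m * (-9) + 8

Expanding (m - 8) * (-1 + m):
= m^2 + m * (-9) + 8
d) m^2 + m * (-9) + 8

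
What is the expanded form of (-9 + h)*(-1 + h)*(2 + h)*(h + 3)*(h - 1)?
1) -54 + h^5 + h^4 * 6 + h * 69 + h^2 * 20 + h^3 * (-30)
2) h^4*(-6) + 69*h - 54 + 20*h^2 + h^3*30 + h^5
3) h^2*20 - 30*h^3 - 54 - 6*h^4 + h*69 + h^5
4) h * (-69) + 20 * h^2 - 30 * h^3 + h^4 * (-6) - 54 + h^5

Expanding (-9 + h)*(-1 + h)*(2 + h)*(h + 3)*(h - 1):
= h^2*20 - 30*h^3 - 54 - 6*h^4 + h*69 + h^5
3) h^2*20 - 30*h^3 - 54 - 6*h^4 + h*69 + h^5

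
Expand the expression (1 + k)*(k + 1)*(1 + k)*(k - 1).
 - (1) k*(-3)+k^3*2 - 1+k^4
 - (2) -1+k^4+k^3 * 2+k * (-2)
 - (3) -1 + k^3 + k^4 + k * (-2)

Expanding (1 + k)*(k + 1)*(1 + k)*(k - 1):
= -1+k^4+k^3 * 2+k * (-2)
2) -1+k^4+k^3 * 2+k * (-2)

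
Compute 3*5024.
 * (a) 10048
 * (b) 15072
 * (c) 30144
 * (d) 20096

3 * 5024 = 15072
b) 15072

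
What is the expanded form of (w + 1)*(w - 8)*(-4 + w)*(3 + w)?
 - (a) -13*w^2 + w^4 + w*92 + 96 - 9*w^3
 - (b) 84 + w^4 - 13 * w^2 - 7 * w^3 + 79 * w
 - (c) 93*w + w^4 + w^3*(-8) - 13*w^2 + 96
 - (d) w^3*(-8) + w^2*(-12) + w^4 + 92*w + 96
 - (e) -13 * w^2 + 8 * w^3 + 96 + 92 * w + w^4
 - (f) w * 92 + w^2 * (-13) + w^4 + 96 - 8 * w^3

Expanding (w + 1)*(w - 8)*(-4 + w)*(3 + w):
= w * 92 + w^2 * (-13) + w^4 + 96 - 8 * w^3
f) w * 92 + w^2 * (-13) + w^4 + 96 - 8 * w^3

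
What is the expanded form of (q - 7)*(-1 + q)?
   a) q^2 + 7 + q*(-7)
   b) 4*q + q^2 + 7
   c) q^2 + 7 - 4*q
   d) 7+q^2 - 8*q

Expanding (q - 7)*(-1 + q):
= 7+q^2 - 8*q
d) 7+q^2 - 8*q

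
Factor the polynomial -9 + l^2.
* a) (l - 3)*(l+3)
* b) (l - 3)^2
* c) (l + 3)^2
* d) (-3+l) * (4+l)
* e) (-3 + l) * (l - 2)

We need to factor -9 + l^2.
The factored form is (l - 3)*(l+3).
a) (l - 3)*(l+3)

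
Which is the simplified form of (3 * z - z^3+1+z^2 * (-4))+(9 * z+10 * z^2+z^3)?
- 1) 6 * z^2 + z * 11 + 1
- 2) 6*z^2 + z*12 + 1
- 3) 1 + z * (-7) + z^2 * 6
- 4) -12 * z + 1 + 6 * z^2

Adding the polynomials and combining like terms:
(3*z - z^3 + 1 + z^2*(-4)) + (9*z + 10*z^2 + z^3)
= 6*z^2 + z*12 + 1
2) 6*z^2 + z*12 + 1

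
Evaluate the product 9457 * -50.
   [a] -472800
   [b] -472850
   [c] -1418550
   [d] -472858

9457 * -50 = -472850
b) -472850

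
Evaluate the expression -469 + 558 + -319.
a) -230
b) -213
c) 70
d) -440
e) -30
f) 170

First: -469 + 558 = 89
Then: 89 + -319 = -230
a) -230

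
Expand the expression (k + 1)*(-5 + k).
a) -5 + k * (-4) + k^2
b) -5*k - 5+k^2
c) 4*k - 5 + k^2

Expanding (k + 1)*(-5 + k):
= -5 + k * (-4) + k^2
a) -5 + k * (-4) + k^2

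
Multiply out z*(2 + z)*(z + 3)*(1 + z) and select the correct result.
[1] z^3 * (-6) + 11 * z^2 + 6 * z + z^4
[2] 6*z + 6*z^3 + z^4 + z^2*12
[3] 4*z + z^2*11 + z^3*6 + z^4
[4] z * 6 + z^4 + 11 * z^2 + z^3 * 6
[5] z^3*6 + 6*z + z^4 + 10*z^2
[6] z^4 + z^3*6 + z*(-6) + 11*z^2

Expanding z*(2 + z)*(z + 3)*(1 + z):
= z * 6 + z^4 + 11 * z^2 + z^3 * 6
4) z * 6 + z^4 + 11 * z^2 + z^3 * 6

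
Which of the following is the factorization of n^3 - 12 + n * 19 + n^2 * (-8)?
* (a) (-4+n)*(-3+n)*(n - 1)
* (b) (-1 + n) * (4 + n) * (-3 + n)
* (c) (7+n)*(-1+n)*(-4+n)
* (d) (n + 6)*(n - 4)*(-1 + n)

We need to factor n^3 - 12 + n * 19 + n^2 * (-8).
The factored form is (-4+n)*(-3+n)*(n - 1).
a) (-4+n)*(-3+n)*(n - 1)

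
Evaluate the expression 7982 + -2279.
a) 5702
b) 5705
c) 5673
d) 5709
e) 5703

7982 + -2279 = 5703
e) 5703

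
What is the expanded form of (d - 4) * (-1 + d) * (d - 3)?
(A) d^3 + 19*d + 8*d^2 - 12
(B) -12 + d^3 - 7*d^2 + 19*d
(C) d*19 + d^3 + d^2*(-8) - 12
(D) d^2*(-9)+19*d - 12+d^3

Expanding (d - 4) * (-1 + d) * (d - 3):
= d*19 + d^3 + d^2*(-8) - 12
C) d*19 + d^3 + d^2*(-8) - 12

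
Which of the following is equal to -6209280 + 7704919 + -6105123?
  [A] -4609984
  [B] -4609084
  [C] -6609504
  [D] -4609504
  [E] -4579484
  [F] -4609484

First: -6209280 + 7704919 = 1495639
Then: 1495639 + -6105123 = -4609484
F) -4609484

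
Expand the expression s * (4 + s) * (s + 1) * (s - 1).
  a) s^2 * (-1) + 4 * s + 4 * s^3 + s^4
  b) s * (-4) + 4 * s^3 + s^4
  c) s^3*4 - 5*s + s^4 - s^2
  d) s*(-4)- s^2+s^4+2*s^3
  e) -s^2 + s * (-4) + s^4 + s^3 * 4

Expanding s * (4 + s) * (s + 1) * (s - 1):
= -s^2 + s * (-4) + s^4 + s^3 * 4
e) -s^2 + s * (-4) + s^4 + s^3 * 4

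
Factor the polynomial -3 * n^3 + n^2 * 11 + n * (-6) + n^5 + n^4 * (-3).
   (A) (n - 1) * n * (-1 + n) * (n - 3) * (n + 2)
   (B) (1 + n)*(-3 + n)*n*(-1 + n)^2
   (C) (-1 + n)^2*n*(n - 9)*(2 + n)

We need to factor -3 * n^3 + n^2 * 11 + n * (-6) + n^5 + n^4 * (-3).
The factored form is (n - 1) * n * (-1 + n) * (n - 3) * (n + 2).
A) (n - 1) * n * (-1 + n) * (n - 3) * (n + 2)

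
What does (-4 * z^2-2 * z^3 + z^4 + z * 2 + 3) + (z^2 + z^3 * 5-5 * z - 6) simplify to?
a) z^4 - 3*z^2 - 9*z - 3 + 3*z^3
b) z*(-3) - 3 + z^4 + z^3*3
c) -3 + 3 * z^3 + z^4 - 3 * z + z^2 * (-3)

Adding the polynomials and combining like terms:
(-4*z^2 - 2*z^3 + z^4 + z*2 + 3) + (z^2 + z^3*5 - 5*z - 6)
= -3 + 3 * z^3 + z^4 - 3 * z + z^2 * (-3)
c) -3 + 3 * z^3 + z^4 - 3 * z + z^2 * (-3)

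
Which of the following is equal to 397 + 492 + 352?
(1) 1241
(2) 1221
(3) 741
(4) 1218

First: 397 + 492 = 889
Then: 889 + 352 = 1241
1) 1241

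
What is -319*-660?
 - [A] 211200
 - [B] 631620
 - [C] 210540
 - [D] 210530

-319 * -660 = 210540
C) 210540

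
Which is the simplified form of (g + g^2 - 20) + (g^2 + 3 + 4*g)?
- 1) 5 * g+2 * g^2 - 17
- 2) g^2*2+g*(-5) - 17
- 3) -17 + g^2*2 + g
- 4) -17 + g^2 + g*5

Adding the polynomials and combining like terms:
(g + g^2 - 20) + (g^2 + 3 + 4*g)
= 5 * g+2 * g^2 - 17
1) 5 * g+2 * g^2 - 17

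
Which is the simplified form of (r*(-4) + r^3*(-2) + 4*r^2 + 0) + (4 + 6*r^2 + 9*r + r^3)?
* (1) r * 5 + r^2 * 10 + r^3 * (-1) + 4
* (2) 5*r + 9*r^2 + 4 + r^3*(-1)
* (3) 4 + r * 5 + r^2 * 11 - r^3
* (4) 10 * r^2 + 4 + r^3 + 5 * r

Adding the polynomials and combining like terms:
(r*(-4) + r^3*(-2) + 4*r^2 + 0) + (4 + 6*r^2 + 9*r + r^3)
= r * 5 + r^2 * 10 + r^3 * (-1) + 4
1) r * 5 + r^2 * 10 + r^3 * (-1) + 4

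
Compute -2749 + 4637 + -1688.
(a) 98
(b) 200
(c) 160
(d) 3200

First: -2749 + 4637 = 1888
Then: 1888 + -1688 = 200
b) 200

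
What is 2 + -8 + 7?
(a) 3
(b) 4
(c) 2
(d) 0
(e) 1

First: 2 + -8 = -6
Then: -6 + 7 = 1
e) 1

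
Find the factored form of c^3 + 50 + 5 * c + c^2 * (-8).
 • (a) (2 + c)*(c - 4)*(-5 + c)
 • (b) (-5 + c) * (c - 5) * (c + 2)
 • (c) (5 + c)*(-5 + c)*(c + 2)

We need to factor c^3 + 50 + 5 * c + c^2 * (-8).
The factored form is (-5 + c) * (c - 5) * (c + 2).
b) (-5 + c) * (c - 5) * (c + 2)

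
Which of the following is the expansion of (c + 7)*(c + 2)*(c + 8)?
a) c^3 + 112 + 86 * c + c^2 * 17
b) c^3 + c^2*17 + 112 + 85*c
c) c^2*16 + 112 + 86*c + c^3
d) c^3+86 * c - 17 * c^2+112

Expanding (c + 7)*(c + 2)*(c + 8):
= c^3 + 112 + 86 * c + c^2 * 17
a) c^3 + 112 + 86 * c + c^2 * 17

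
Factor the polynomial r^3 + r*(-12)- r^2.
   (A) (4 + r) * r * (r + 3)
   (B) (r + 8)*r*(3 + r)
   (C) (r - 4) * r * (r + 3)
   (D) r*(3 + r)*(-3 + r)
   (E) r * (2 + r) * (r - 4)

We need to factor r^3 + r*(-12)- r^2.
The factored form is (r - 4) * r * (r + 3).
C) (r - 4) * r * (r + 3)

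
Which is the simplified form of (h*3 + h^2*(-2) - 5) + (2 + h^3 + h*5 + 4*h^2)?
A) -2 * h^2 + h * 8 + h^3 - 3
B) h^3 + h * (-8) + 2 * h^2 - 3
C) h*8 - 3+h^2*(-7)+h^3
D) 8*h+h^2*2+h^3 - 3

Adding the polynomials and combining like terms:
(h*3 + h^2*(-2) - 5) + (2 + h^3 + h*5 + 4*h^2)
= 8*h+h^2*2+h^3 - 3
D) 8*h+h^2*2+h^3 - 3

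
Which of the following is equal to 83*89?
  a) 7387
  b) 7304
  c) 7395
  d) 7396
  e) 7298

83 * 89 = 7387
a) 7387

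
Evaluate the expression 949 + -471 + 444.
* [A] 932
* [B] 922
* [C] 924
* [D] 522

First: 949 + -471 = 478
Then: 478 + 444 = 922
B) 922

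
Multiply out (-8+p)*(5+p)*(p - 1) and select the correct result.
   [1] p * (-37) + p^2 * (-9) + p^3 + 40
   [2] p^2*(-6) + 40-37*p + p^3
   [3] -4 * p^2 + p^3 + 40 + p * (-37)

Expanding (-8+p)*(5+p)*(p - 1):
= -4 * p^2 + p^3 + 40 + p * (-37)
3) -4 * p^2 + p^3 + 40 + p * (-37)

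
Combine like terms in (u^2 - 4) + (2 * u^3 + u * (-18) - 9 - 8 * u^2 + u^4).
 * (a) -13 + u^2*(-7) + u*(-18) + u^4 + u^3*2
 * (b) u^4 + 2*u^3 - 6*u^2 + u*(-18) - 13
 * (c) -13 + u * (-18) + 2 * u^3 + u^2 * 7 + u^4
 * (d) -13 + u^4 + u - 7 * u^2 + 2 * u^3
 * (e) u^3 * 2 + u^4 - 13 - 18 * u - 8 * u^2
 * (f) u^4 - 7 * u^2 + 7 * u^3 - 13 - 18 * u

Adding the polynomials and combining like terms:
(u^2 - 4) + (2*u^3 + u*(-18) - 9 - 8*u^2 + u^4)
= -13 + u^2*(-7) + u*(-18) + u^4 + u^3*2
a) -13 + u^2*(-7) + u*(-18) + u^4 + u^3*2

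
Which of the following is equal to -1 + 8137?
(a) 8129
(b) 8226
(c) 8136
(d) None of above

-1 + 8137 = 8136
c) 8136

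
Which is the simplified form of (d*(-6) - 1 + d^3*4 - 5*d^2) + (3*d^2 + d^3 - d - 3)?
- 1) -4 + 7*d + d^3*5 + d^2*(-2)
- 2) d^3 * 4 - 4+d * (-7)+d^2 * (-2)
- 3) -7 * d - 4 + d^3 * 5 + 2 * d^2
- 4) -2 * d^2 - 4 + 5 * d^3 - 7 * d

Adding the polynomials and combining like terms:
(d*(-6) - 1 + d^3*4 - 5*d^2) + (3*d^2 + d^3 - d - 3)
= -2 * d^2 - 4 + 5 * d^3 - 7 * d
4) -2 * d^2 - 4 + 5 * d^3 - 7 * d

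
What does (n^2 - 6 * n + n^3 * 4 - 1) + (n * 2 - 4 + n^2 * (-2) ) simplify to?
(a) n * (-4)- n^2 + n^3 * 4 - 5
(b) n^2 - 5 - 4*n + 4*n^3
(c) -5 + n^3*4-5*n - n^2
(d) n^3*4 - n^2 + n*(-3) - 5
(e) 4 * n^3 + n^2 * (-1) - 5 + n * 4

Adding the polynomials and combining like terms:
(n^2 - 6*n + n^3*4 - 1) + (n*2 - 4 + n^2*(-2))
= n * (-4)- n^2 + n^3 * 4 - 5
a) n * (-4)- n^2 + n^3 * 4 - 5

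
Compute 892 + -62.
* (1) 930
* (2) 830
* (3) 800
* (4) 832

892 + -62 = 830
2) 830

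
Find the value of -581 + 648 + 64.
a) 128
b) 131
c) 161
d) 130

First: -581 + 648 = 67
Then: 67 + 64 = 131
b) 131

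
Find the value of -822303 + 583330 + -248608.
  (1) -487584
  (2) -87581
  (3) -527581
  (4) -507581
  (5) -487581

First: -822303 + 583330 = -238973
Then: -238973 + -248608 = -487581
5) -487581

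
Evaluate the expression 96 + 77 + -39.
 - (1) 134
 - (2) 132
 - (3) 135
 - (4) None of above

First: 96 + 77 = 173
Then: 173 + -39 = 134
1) 134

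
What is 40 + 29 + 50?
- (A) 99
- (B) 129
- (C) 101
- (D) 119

First: 40 + 29 = 69
Then: 69 + 50 = 119
D) 119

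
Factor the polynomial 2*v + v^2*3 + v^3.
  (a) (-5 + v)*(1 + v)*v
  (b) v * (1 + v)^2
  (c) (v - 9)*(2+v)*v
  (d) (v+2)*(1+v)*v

We need to factor 2*v + v^2*3 + v^3.
The factored form is (v+2)*(1+v)*v.
d) (v+2)*(1+v)*v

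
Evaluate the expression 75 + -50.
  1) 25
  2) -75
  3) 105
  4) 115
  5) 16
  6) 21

75 + -50 = 25
1) 25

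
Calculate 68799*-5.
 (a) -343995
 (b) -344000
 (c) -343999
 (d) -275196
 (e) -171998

68799 * -5 = -343995
a) -343995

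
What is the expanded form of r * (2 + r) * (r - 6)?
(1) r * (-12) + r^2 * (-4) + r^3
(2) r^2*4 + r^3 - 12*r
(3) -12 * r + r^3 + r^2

Expanding r * (2 + r) * (r - 6):
= r * (-12) + r^2 * (-4) + r^3
1) r * (-12) + r^2 * (-4) + r^3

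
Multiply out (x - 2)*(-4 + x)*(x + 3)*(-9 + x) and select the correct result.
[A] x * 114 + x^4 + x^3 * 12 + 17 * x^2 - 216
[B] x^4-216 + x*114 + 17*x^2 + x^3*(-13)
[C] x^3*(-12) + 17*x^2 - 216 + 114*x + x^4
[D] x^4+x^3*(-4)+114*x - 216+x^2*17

Expanding (x - 2)*(-4 + x)*(x + 3)*(-9 + x):
= x^3*(-12) + 17*x^2 - 216 + 114*x + x^4
C) x^3*(-12) + 17*x^2 - 216 + 114*x + x^4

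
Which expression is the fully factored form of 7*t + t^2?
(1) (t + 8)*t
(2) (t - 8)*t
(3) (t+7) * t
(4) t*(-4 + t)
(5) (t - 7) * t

We need to factor 7*t + t^2.
The factored form is (t+7) * t.
3) (t+7) * t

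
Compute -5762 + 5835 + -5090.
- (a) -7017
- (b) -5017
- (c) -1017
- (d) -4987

First: -5762 + 5835 = 73
Then: 73 + -5090 = -5017
b) -5017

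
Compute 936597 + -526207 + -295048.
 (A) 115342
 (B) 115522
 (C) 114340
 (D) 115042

First: 936597 + -526207 = 410390
Then: 410390 + -295048 = 115342
A) 115342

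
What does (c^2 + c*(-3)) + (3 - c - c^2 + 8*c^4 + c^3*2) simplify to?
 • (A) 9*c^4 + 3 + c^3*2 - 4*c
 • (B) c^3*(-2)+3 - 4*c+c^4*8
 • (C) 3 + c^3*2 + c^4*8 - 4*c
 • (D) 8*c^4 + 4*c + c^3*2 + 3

Adding the polynomials and combining like terms:
(c^2 + c*(-3)) + (3 - c - c^2 + 8*c^4 + c^3*2)
= 3 + c^3*2 + c^4*8 - 4*c
C) 3 + c^3*2 + c^4*8 - 4*c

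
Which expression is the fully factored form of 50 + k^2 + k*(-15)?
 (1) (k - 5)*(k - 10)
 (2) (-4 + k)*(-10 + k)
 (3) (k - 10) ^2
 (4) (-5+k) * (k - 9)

We need to factor 50 + k^2 + k*(-15).
The factored form is (k - 5)*(k - 10).
1) (k - 5)*(k - 10)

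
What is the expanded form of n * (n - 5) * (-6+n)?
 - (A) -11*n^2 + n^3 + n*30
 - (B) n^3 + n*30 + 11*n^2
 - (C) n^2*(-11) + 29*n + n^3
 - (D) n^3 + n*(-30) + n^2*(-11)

Expanding n * (n - 5) * (-6+n):
= -11*n^2 + n^3 + n*30
A) -11*n^2 + n^3 + n*30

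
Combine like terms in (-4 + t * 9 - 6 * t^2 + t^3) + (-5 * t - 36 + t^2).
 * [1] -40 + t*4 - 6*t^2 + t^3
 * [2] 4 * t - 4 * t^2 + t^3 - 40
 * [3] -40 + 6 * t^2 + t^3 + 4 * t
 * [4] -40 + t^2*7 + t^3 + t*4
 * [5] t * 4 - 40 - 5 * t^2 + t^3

Adding the polynomials and combining like terms:
(-4 + t*9 - 6*t^2 + t^3) + (-5*t - 36 + t^2)
= t * 4 - 40 - 5 * t^2 + t^3
5) t * 4 - 40 - 5 * t^2 + t^3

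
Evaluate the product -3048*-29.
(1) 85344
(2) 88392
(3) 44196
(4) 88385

-3048 * -29 = 88392
2) 88392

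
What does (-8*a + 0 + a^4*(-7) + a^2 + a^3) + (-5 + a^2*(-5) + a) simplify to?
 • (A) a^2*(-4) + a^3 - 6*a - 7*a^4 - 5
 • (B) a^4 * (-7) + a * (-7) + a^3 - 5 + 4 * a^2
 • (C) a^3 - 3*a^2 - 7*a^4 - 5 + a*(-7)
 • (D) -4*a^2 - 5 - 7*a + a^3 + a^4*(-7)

Adding the polynomials and combining like terms:
(-8*a + 0 + a^4*(-7) + a^2 + a^3) + (-5 + a^2*(-5) + a)
= -4*a^2 - 5 - 7*a + a^3 + a^4*(-7)
D) -4*a^2 - 5 - 7*a + a^3 + a^4*(-7)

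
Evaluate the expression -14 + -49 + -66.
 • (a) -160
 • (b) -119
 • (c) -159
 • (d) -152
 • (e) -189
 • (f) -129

First: -14 + -49 = -63
Then: -63 + -66 = -129
f) -129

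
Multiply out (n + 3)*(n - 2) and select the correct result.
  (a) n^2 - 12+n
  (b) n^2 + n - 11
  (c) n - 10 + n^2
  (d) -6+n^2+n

Expanding (n + 3)*(n - 2):
= -6+n^2+n
d) -6+n^2+n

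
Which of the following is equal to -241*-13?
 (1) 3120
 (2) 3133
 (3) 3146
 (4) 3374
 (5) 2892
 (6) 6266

-241 * -13 = 3133
2) 3133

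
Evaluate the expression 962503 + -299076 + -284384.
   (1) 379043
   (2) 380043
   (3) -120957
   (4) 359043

First: 962503 + -299076 = 663427
Then: 663427 + -284384 = 379043
1) 379043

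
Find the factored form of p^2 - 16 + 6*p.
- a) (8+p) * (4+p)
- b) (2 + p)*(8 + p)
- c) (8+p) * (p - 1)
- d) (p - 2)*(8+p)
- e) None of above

We need to factor p^2 - 16 + 6*p.
The factored form is (p - 2)*(8+p).
d) (p - 2)*(8+p)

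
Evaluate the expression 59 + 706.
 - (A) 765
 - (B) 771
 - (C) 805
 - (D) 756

59 + 706 = 765
A) 765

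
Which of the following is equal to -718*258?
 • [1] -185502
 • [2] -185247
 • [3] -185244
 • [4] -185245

-718 * 258 = -185244
3) -185244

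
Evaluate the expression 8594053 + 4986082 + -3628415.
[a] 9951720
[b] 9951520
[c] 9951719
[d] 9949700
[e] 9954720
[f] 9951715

First: 8594053 + 4986082 = 13580135
Then: 13580135 + -3628415 = 9951720
a) 9951720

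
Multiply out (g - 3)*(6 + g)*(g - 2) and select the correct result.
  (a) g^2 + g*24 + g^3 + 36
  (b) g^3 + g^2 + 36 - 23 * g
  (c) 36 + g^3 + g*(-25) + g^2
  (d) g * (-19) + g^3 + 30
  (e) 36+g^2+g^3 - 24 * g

Expanding (g - 3)*(6 + g)*(g - 2):
= 36+g^2+g^3 - 24 * g
e) 36+g^2+g^3 - 24 * g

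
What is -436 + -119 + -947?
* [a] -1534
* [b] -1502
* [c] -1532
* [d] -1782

First: -436 + -119 = -555
Then: -555 + -947 = -1502
b) -1502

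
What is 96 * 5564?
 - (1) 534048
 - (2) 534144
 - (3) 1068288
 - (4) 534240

96 * 5564 = 534144
2) 534144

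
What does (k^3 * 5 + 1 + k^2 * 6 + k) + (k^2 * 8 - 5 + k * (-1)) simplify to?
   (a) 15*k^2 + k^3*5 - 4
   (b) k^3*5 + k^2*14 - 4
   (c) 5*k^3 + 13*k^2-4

Adding the polynomials and combining like terms:
(k^3*5 + 1 + k^2*6 + k) + (k^2*8 - 5 + k*(-1))
= k^3*5 + k^2*14 - 4
b) k^3*5 + k^2*14 - 4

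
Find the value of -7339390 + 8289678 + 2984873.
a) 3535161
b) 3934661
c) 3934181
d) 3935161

First: -7339390 + 8289678 = 950288
Then: 950288 + 2984873 = 3935161
d) 3935161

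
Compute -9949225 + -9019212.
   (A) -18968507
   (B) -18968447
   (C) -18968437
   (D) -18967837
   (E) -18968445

-9949225 + -9019212 = -18968437
C) -18968437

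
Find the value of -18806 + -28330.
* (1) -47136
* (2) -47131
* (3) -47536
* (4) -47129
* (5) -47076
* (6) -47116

-18806 + -28330 = -47136
1) -47136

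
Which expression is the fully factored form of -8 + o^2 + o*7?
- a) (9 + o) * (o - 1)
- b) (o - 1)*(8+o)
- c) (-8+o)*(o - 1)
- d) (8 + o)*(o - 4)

We need to factor -8 + o^2 + o*7.
The factored form is (o - 1)*(8+o).
b) (o - 1)*(8+o)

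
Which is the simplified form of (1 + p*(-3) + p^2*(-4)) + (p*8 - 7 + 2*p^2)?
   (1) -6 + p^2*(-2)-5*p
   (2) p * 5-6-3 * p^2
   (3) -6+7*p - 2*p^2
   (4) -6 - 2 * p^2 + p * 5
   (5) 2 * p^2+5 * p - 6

Adding the polynomials and combining like terms:
(1 + p*(-3) + p^2*(-4)) + (p*8 - 7 + 2*p^2)
= -6 - 2 * p^2 + p * 5
4) -6 - 2 * p^2 + p * 5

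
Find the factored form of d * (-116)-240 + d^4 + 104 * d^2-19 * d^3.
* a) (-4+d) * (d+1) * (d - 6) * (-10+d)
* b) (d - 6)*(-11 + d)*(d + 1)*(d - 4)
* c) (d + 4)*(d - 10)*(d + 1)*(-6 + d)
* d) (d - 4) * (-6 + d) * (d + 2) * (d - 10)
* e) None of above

We need to factor d * (-116)-240 + d^4 + 104 * d^2-19 * d^3.
The factored form is (-4+d) * (d+1) * (d - 6) * (-10+d).
a) (-4+d) * (d+1) * (d - 6) * (-10+d)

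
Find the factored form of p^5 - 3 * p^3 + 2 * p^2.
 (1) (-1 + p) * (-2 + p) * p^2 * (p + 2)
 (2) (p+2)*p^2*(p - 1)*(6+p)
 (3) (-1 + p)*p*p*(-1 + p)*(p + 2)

We need to factor p^5 - 3 * p^3 + 2 * p^2.
The factored form is (-1 + p)*p*p*(-1 + p)*(p + 2).
3) (-1 + p)*p*p*(-1 + p)*(p + 2)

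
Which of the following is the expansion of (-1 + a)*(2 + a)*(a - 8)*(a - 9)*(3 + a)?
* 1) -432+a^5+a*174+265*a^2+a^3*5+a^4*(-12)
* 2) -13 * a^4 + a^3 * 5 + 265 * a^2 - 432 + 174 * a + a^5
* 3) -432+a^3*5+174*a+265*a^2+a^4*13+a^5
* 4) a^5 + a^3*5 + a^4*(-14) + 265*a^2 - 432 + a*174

Expanding (-1 + a)*(2 + a)*(a - 8)*(a - 9)*(3 + a):
= -13 * a^4 + a^3 * 5 + 265 * a^2 - 432 + 174 * a + a^5
2) -13 * a^4 + a^3 * 5 + 265 * a^2 - 432 + 174 * a + a^5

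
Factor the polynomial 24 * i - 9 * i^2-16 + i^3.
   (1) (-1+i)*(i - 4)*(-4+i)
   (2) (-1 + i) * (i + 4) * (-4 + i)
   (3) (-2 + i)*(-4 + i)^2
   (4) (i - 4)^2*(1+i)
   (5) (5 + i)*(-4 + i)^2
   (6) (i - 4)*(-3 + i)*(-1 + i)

We need to factor 24 * i - 9 * i^2-16 + i^3.
The factored form is (-1+i)*(i - 4)*(-4+i).
1) (-1+i)*(i - 4)*(-4+i)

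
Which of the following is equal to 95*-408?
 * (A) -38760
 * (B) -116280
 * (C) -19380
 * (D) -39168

95 * -408 = -38760
A) -38760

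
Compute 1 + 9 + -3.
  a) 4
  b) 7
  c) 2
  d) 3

First: 1 + 9 = 10
Then: 10 + -3 = 7
b) 7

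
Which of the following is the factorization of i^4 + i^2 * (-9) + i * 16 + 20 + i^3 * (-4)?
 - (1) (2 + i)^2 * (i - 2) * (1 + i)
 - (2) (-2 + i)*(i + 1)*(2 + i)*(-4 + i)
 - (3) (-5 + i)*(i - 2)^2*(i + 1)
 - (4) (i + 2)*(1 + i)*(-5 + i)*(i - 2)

We need to factor i^4 + i^2 * (-9) + i * 16 + 20 + i^3 * (-4).
The factored form is (i + 2)*(1 + i)*(-5 + i)*(i - 2).
4) (i + 2)*(1 + i)*(-5 + i)*(i - 2)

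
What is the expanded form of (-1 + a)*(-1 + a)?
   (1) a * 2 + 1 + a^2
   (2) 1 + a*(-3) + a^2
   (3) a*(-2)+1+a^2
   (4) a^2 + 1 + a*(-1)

Expanding (-1 + a)*(-1 + a):
= a*(-2)+1+a^2
3) a*(-2)+1+a^2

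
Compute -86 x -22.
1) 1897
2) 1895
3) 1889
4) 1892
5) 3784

-86 * -22 = 1892
4) 1892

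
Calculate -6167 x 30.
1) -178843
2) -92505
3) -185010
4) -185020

-6167 * 30 = -185010
3) -185010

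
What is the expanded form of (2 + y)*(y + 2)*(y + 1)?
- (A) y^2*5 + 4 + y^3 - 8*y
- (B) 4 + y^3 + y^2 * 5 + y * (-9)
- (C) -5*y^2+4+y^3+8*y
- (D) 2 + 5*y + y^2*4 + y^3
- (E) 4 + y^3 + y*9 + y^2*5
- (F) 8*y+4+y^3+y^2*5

Expanding (2 + y)*(y + 2)*(y + 1):
= 8*y+4+y^3+y^2*5
F) 8*y+4+y^3+y^2*5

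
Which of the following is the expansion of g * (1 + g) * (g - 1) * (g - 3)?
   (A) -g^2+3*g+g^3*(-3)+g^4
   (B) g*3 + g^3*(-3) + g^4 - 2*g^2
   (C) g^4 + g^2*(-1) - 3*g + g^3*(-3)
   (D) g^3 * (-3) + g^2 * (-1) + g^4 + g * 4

Expanding g * (1 + g) * (g - 1) * (g - 3):
= -g^2+3*g+g^3*(-3)+g^4
A) -g^2+3*g+g^3*(-3)+g^4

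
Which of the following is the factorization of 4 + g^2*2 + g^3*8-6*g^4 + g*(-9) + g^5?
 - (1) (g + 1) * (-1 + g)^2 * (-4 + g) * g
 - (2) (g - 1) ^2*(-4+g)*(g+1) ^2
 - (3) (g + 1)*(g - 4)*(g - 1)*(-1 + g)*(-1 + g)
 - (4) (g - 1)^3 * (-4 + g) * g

We need to factor 4 + g^2*2 + g^3*8-6*g^4 + g*(-9) + g^5.
The factored form is (g + 1)*(g - 4)*(g - 1)*(-1 + g)*(-1 + g).
3) (g + 1)*(g - 4)*(g - 1)*(-1 + g)*(-1 + g)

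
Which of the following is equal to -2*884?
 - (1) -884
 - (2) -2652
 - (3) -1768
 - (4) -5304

-2 * 884 = -1768
3) -1768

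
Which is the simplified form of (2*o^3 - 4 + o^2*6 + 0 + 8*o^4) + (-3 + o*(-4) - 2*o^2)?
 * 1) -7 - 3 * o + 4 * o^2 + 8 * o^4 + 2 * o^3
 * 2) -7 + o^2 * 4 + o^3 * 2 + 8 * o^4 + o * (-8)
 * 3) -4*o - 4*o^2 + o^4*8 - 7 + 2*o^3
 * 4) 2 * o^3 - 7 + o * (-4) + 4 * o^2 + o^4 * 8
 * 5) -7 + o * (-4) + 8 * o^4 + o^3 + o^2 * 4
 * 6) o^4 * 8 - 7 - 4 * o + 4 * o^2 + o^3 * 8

Adding the polynomials and combining like terms:
(2*o^3 - 4 + o^2*6 + 0 + 8*o^4) + (-3 + o*(-4) - 2*o^2)
= 2 * o^3 - 7 + o * (-4) + 4 * o^2 + o^4 * 8
4) 2 * o^3 - 7 + o * (-4) + 4 * o^2 + o^4 * 8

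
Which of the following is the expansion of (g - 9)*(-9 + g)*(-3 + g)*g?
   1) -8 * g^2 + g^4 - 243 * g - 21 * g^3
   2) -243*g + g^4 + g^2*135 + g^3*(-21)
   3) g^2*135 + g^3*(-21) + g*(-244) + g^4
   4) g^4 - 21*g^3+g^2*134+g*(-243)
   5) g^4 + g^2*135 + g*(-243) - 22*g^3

Expanding (g - 9)*(-9 + g)*(-3 + g)*g:
= -243*g + g^4 + g^2*135 + g^3*(-21)
2) -243*g + g^4 + g^2*135 + g^3*(-21)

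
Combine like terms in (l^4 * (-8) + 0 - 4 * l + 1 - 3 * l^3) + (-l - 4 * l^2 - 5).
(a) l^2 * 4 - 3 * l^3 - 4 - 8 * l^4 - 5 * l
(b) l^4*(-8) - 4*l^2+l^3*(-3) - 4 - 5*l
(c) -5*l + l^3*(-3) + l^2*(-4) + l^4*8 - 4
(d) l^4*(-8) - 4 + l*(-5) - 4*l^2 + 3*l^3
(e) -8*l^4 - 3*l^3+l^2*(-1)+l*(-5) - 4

Adding the polynomials and combining like terms:
(l^4*(-8) + 0 - 4*l + 1 - 3*l^3) + (-l - 4*l^2 - 5)
= l^4*(-8) - 4*l^2+l^3*(-3) - 4 - 5*l
b) l^4*(-8) - 4*l^2+l^3*(-3) - 4 - 5*l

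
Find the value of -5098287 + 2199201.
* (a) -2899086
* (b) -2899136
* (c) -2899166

-5098287 + 2199201 = -2899086
a) -2899086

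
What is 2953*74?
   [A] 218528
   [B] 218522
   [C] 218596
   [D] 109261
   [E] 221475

2953 * 74 = 218522
B) 218522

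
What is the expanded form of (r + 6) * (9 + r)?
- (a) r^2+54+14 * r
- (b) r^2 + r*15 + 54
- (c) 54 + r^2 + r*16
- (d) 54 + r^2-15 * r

Expanding (r + 6) * (9 + r):
= r^2 + r*15 + 54
b) r^2 + r*15 + 54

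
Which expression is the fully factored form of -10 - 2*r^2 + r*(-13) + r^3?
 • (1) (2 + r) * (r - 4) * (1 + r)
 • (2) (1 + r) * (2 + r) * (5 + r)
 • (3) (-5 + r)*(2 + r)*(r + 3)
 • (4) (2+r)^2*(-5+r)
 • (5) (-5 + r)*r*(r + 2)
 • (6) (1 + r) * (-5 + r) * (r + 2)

We need to factor -10 - 2*r^2 + r*(-13) + r^3.
The factored form is (1 + r) * (-5 + r) * (r + 2).
6) (1 + r) * (-5 + r) * (r + 2)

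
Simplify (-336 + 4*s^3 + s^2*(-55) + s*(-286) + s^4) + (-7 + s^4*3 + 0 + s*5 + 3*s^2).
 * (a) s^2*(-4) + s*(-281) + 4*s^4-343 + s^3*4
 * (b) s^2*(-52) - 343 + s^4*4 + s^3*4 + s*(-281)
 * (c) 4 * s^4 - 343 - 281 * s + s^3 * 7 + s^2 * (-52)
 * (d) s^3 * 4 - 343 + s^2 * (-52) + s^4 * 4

Adding the polynomials and combining like terms:
(-336 + 4*s^3 + s^2*(-55) + s*(-286) + s^4) + (-7 + s^4*3 + 0 + s*5 + 3*s^2)
= s^2*(-52) - 343 + s^4*4 + s^3*4 + s*(-281)
b) s^2*(-52) - 343 + s^4*4 + s^3*4 + s*(-281)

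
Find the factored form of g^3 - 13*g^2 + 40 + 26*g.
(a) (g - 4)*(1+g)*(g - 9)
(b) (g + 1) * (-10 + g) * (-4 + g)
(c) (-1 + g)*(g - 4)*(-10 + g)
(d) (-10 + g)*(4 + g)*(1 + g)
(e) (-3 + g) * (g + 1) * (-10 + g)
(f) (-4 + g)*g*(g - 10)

We need to factor g^3 - 13*g^2 + 40 + 26*g.
The factored form is (g + 1) * (-10 + g) * (-4 + g).
b) (g + 1) * (-10 + g) * (-4 + g)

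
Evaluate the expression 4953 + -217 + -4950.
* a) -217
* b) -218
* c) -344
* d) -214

First: 4953 + -217 = 4736
Then: 4736 + -4950 = -214
d) -214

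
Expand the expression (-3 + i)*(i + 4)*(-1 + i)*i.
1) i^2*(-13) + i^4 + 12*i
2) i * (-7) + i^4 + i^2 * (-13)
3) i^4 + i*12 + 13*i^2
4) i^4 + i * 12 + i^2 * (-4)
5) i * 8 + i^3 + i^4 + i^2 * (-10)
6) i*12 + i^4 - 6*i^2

Expanding (-3 + i)*(i + 4)*(-1 + i)*i:
= i^2*(-13) + i^4 + 12*i
1) i^2*(-13) + i^4 + 12*i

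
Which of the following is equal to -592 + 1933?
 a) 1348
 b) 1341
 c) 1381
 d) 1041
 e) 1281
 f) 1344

-592 + 1933 = 1341
b) 1341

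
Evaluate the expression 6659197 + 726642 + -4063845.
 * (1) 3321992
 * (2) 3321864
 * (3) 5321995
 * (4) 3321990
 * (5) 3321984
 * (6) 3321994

First: 6659197 + 726642 = 7385839
Then: 7385839 + -4063845 = 3321994
6) 3321994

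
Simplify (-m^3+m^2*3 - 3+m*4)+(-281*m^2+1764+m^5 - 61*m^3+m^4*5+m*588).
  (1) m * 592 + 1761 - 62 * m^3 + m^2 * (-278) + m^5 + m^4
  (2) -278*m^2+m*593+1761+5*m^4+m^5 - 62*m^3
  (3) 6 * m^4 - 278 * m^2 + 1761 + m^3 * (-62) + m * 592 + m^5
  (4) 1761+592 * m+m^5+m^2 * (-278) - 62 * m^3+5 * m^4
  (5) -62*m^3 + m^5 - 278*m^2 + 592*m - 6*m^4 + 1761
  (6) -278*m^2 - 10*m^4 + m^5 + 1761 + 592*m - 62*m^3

Adding the polynomials and combining like terms:
(-m^3 + m^2*3 - 3 + m*4) + (-281*m^2 + 1764 + m^5 - 61*m^3 + m^4*5 + m*588)
= 1761+592 * m+m^5+m^2 * (-278) - 62 * m^3+5 * m^4
4) 1761+592 * m+m^5+m^2 * (-278) - 62 * m^3+5 * m^4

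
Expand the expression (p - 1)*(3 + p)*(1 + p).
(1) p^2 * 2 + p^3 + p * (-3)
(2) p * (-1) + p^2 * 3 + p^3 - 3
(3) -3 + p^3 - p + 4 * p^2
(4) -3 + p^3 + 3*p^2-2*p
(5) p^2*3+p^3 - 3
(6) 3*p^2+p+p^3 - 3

Expanding (p - 1)*(3 + p)*(1 + p):
= p * (-1) + p^2 * 3 + p^3 - 3
2) p * (-1) + p^2 * 3 + p^3 - 3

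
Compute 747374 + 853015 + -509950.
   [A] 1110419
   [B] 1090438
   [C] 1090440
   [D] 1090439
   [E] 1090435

First: 747374 + 853015 = 1600389
Then: 1600389 + -509950 = 1090439
D) 1090439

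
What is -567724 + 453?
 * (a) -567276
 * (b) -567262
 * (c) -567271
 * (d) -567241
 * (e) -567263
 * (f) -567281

-567724 + 453 = -567271
c) -567271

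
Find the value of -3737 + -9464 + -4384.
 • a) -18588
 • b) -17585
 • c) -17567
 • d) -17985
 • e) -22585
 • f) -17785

First: -3737 + -9464 = -13201
Then: -13201 + -4384 = -17585
b) -17585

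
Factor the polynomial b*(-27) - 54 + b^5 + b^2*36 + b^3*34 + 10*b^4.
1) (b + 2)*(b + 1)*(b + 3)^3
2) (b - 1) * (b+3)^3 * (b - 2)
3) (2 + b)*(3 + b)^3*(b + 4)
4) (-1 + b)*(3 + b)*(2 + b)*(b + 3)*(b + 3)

We need to factor b*(-27) - 54 + b^5 + b^2*36 + b^3*34 + 10*b^4.
The factored form is (-1 + b)*(3 + b)*(2 + b)*(b + 3)*(b + 3).
4) (-1 + b)*(3 + b)*(2 + b)*(b + 3)*(b + 3)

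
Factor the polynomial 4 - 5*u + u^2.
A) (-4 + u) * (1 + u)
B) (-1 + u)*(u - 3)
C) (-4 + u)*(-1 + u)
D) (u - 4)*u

We need to factor 4 - 5*u + u^2.
The factored form is (-4 + u)*(-1 + u).
C) (-4 + u)*(-1 + u)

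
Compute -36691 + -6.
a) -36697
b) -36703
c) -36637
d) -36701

-36691 + -6 = -36697
a) -36697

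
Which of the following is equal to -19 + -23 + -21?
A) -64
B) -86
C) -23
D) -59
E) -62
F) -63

First: -19 + -23 = -42
Then: -42 + -21 = -63
F) -63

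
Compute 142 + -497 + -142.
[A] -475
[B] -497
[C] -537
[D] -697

First: 142 + -497 = -355
Then: -355 + -142 = -497
B) -497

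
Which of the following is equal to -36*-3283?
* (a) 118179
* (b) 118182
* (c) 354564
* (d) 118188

-36 * -3283 = 118188
d) 118188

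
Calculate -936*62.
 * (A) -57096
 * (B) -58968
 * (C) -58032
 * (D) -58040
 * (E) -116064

-936 * 62 = -58032
C) -58032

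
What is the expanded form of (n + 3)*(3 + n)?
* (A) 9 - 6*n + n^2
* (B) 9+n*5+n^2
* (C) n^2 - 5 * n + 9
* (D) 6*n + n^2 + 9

Expanding (n + 3)*(3 + n):
= 6*n + n^2 + 9
D) 6*n + n^2 + 9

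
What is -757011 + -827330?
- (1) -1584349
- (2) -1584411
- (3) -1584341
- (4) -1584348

-757011 + -827330 = -1584341
3) -1584341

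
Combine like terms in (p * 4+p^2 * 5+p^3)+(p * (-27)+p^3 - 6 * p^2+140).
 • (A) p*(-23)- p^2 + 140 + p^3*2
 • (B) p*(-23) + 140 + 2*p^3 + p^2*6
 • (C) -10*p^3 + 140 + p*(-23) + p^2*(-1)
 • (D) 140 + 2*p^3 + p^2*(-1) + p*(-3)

Adding the polynomials and combining like terms:
(p*4 + p^2*5 + p^3) + (p*(-27) + p^3 - 6*p^2 + 140)
= p*(-23)- p^2 + 140 + p^3*2
A) p*(-23)- p^2 + 140 + p^3*2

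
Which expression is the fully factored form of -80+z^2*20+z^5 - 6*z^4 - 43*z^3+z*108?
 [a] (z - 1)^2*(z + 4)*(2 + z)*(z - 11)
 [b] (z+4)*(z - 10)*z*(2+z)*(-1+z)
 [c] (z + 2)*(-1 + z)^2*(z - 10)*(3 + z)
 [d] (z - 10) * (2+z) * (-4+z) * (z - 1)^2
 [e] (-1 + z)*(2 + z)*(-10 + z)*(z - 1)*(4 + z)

We need to factor -80+z^2*20+z^5 - 6*z^4 - 43*z^3+z*108.
The factored form is (-1 + z)*(2 + z)*(-10 + z)*(z - 1)*(4 + z).
e) (-1 + z)*(2 + z)*(-10 + z)*(z - 1)*(4 + z)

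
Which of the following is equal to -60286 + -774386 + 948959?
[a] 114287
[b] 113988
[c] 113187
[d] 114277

First: -60286 + -774386 = -834672
Then: -834672 + 948959 = 114287
a) 114287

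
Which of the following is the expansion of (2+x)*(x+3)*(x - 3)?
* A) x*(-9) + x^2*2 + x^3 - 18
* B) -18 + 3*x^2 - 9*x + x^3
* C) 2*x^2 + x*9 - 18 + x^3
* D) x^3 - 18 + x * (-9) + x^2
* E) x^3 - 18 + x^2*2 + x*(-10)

Expanding (2+x)*(x+3)*(x - 3):
= x*(-9) + x^2*2 + x^3 - 18
A) x*(-9) + x^2*2 + x^3 - 18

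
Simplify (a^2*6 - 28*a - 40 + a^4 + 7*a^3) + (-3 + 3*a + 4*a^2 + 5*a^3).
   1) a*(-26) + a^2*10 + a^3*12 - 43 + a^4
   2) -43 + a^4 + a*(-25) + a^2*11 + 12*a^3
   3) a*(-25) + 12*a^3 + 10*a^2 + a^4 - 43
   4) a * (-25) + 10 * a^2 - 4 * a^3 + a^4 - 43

Adding the polynomials and combining like terms:
(a^2*6 - 28*a - 40 + a^4 + 7*a^3) + (-3 + 3*a + 4*a^2 + 5*a^3)
= a*(-25) + 12*a^3 + 10*a^2 + a^4 - 43
3) a*(-25) + 12*a^3 + 10*a^2 + a^4 - 43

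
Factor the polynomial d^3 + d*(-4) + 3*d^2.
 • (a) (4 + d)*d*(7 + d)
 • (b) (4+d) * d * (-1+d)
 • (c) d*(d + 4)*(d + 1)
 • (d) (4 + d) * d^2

We need to factor d^3 + d*(-4) + 3*d^2.
The factored form is (4+d) * d * (-1+d).
b) (4+d) * d * (-1+d)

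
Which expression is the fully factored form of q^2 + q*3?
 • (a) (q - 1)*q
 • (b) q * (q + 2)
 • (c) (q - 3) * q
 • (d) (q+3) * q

We need to factor q^2 + q*3.
The factored form is (q+3) * q.
d) (q+3) * q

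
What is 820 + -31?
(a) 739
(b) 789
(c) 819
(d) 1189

820 + -31 = 789
b) 789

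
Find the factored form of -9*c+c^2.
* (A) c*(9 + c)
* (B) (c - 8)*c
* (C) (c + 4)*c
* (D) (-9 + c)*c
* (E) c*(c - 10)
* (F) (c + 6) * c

We need to factor -9*c+c^2.
The factored form is (-9 + c)*c.
D) (-9 + c)*c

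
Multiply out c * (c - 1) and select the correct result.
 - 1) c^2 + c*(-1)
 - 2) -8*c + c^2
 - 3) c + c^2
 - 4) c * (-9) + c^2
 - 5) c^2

Expanding c * (c - 1):
= c^2 + c*(-1)
1) c^2 + c*(-1)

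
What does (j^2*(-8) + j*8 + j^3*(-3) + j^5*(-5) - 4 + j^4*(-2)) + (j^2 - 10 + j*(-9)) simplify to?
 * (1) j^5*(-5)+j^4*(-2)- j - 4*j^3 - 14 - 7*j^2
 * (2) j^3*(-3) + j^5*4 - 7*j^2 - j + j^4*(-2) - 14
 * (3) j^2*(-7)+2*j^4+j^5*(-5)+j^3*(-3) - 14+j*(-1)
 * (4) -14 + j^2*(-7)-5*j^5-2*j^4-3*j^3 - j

Adding the polynomials and combining like terms:
(j^2*(-8) + j*8 + j^3*(-3) + j^5*(-5) - 4 + j^4*(-2)) + (j^2 - 10 + j*(-9))
= -14 + j^2*(-7)-5*j^5-2*j^4-3*j^3 - j
4) -14 + j^2*(-7)-5*j^5-2*j^4-3*j^3 - j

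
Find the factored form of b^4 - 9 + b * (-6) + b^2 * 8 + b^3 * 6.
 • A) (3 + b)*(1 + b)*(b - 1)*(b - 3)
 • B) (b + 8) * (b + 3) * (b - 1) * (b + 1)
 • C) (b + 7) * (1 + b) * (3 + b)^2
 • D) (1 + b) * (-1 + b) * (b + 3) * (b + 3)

We need to factor b^4 - 9 + b * (-6) + b^2 * 8 + b^3 * 6.
The factored form is (1 + b) * (-1 + b) * (b + 3) * (b + 3).
D) (1 + b) * (-1 + b) * (b + 3) * (b + 3)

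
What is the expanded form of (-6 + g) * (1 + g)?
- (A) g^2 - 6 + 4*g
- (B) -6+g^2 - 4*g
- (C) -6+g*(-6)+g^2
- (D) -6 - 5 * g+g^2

Expanding (-6 + g) * (1 + g):
= -6 - 5 * g+g^2
D) -6 - 5 * g+g^2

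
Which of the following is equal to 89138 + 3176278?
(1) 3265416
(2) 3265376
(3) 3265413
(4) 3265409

89138 + 3176278 = 3265416
1) 3265416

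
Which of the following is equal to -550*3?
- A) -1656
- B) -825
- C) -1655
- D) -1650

-550 * 3 = -1650
D) -1650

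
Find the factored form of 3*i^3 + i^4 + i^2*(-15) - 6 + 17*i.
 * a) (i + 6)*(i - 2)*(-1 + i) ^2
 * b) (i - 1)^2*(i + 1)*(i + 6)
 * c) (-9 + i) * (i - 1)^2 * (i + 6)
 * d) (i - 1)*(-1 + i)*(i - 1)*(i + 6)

We need to factor 3*i^3 + i^4 + i^2*(-15) - 6 + 17*i.
The factored form is (i - 1)*(-1 + i)*(i - 1)*(i + 6).
d) (i - 1)*(-1 + i)*(i - 1)*(i + 6)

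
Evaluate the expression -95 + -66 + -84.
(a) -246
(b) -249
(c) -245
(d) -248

First: -95 + -66 = -161
Then: -161 + -84 = -245
c) -245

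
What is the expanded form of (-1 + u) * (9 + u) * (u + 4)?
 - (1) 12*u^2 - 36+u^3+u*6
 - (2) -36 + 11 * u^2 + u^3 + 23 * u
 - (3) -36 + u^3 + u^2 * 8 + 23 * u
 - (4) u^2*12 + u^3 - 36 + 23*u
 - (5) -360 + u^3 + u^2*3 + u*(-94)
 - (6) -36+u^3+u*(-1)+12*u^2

Expanding (-1 + u) * (9 + u) * (u + 4):
= u^2*12 + u^3 - 36 + 23*u
4) u^2*12 + u^3 - 36 + 23*u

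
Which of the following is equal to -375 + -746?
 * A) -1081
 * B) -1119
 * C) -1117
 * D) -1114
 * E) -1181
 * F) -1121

-375 + -746 = -1121
F) -1121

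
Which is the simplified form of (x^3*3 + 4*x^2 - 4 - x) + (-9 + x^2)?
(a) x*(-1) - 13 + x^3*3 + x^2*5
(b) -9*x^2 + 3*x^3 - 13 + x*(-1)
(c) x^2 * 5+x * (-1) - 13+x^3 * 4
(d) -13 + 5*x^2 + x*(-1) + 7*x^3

Adding the polynomials and combining like terms:
(x^3*3 + 4*x^2 - 4 - x) + (-9 + x^2)
= x*(-1) - 13 + x^3*3 + x^2*5
a) x*(-1) - 13 + x^3*3 + x^2*5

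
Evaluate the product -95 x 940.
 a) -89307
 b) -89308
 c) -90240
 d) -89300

-95 * 940 = -89300
d) -89300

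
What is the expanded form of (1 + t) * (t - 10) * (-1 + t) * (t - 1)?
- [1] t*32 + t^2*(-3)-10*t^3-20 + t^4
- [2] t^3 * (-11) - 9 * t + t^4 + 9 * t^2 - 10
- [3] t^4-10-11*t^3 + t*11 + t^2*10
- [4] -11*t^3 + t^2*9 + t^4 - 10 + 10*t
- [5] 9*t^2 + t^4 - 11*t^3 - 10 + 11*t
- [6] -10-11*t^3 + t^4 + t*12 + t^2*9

Expanding (1 + t) * (t - 10) * (-1 + t) * (t - 1):
= 9*t^2 + t^4 - 11*t^3 - 10 + 11*t
5) 9*t^2 + t^4 - 11*t^3 - 10 + 11*t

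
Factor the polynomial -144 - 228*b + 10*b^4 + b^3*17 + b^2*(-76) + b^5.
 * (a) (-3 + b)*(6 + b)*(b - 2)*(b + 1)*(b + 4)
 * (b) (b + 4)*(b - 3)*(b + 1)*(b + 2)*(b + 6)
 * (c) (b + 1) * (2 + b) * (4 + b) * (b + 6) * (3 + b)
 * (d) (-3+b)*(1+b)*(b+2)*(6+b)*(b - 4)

We need to factor -144 - 228*b + 10*b^4 + b^3*17 + b^2*(-76) + b^5.
The factored form is (b + 4)*(b - 3)*(b + 1)*(b + 2)*(b + 6).
b) (b + 4)*(b - 3)*(b + 1)*(b + 2)*(b + 6)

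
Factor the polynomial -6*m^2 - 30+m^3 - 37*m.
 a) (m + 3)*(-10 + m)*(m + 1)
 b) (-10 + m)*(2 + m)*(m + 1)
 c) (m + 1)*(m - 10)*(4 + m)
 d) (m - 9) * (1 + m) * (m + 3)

We need to factor -6*m^2 - 30+m^3 - 37*m.
The factored form is (m + 3)*(-10 + m)*(m + 1).
a) (m + 3)*(-10 + m)*(m + 1)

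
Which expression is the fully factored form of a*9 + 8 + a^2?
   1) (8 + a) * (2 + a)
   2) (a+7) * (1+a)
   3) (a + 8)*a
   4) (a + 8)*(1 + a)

We need to factor a*9 + 8 + a^2.
The factored form is (a + 8)*(1 + a).
4) (a + 8)*(1 + a)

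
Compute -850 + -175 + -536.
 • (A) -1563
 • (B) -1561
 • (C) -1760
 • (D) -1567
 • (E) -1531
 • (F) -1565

First: -850 + -175 = -1025
Then: -1025 + -536 = -1561
B) -1561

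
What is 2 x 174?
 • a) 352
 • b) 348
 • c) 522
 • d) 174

2 * 174 = 348
b) 348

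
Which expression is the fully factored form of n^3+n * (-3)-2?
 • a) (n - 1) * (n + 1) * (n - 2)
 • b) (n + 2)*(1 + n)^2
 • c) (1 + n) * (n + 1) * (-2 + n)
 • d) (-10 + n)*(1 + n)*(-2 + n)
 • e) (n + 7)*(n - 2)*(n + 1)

We need to factor n^3+n * (-3)-2.
The factored form is (1 + n) * (n + 1) * (-2 + n).
c) (1 + n) * (n + 1) * (-2 + n)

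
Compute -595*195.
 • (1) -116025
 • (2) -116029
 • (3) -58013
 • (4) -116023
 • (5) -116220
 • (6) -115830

-595 * 195 = -116025
1) -116025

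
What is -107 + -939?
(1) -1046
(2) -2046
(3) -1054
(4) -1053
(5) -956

-107 + -939 = -1046
1) -1046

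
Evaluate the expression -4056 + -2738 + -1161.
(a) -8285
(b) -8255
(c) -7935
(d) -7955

First: -4056 + -2738 = -6794
Then: -6794 + -1161 = -7955
d) -7955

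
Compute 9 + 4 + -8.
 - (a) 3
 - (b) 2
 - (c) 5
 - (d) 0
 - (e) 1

First: 9 + 4 = 13
Then: 13 + -8 = 5
c) 5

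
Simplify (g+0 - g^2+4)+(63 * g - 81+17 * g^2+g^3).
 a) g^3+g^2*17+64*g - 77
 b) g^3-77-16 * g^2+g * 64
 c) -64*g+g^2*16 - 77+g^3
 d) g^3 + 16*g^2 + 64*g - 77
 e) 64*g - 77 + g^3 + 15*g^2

Adding the polynomials and combining like terms:
(g + 0 - g^2 + 4) + (63*g - 81 + 17*g^2 + g^3)
= g^3 + 16*g^2 + 64*g - 77
d) g^3 + 16*g^2 + 64*g - 77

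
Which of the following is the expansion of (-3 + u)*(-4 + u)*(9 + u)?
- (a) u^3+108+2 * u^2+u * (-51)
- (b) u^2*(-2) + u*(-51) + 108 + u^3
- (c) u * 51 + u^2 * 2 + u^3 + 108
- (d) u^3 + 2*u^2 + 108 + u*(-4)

Expanding (-3 + u)*(-4 + u)*(9 + u):
= u^3+108+2 * u^2+u * (-51)
a) u^3+108+2 * u^2+u * (-51)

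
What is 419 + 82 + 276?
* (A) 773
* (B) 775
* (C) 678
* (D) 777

First: 419 + 82 = 501
Then: 501 + 276 = 777
D) 777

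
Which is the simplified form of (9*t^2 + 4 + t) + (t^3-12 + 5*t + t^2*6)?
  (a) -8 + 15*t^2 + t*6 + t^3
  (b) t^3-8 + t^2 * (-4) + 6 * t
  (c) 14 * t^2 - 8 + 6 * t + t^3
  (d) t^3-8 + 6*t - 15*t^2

Adding the polynomials and combining like terms:
(9*t^2 + 4 + t) + (t^3 - 12 + 5*t + t^2*6)
= -8 + 15*t^2 + t*6 + t^3
a) -8 + 15*t^2 + t*6 + t^3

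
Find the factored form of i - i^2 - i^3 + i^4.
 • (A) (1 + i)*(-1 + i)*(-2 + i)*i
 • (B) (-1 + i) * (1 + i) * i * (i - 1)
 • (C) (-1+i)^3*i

We need to factor i - i^2 - i^3 + i^4.
The factored form is (-1 + i) * (1 + i) * i * (i - 1).
B) (-1 + i) * (1 + i) * i * (i - 1)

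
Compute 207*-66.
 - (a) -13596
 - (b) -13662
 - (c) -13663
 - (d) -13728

207 * -66 = -13662
b) -13662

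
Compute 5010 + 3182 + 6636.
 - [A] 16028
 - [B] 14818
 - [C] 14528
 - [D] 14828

First: 5010 + 3182 = 8192
Then: 8192 + 6636 = 14828
D) 14828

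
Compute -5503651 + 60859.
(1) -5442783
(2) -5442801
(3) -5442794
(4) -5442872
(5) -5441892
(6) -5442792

-5503651 + 60859 = -5442792
6) -5442792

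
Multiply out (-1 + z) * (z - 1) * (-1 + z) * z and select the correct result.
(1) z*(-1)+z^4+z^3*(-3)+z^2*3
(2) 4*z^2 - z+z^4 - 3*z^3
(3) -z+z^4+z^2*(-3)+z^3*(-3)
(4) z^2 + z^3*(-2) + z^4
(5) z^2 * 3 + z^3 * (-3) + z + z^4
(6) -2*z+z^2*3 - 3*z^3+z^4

Expanding (-1 + z) * (z - 1) * (-1 + z) * z:
= z*(-1)+z^4+z^3*(-3)+z^2*3
1) z*(-1)+z^4+z^3*(-3)+z^2*3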